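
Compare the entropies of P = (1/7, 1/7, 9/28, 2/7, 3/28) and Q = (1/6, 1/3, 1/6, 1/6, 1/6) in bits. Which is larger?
Q

Computing entropies in bits:
H(P) = 2.1901
H(Q) = 2.2516

Distribution Q has higher entropy.

Intuition: The distribution closer to uniform (more spread out) has higher entropy.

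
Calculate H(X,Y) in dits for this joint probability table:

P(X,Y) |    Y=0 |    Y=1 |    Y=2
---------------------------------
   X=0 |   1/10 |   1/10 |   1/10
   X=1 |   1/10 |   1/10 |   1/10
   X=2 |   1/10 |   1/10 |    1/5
0.9398 dits

Joint entropy is H(X,Y) = -Σ_{x,y} p(x,y) log p(x,y).

Summing over all non-zero entries:
H(X,Y) = -[1/10·log_10(1/10) + 1/10·log_10(1/10) + 1/10·log_10(1/10) + 1/10·log_10(1/10) + 1/10·log_10(1/10) + 1/10·log_10(1/10) + 1/10·log_10(1/10) + 1/10·log_10(1/10) + 1/5·log_10(1/5)]
H(X,Y) = 0.9398 dits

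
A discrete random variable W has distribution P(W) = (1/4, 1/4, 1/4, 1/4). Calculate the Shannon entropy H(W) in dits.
0.6021 dits

Shannon entropy is H(X) = -Σ p(x) log p(x).

For P = (1/4, 1/4, 1/4, 1/4):
H = -1/4 × log_10(1/4) -1/4 × log_10(1/4) -1/4 × log_10(1/4) -1/4 × log_10(1/4)
H = 0.6021 dits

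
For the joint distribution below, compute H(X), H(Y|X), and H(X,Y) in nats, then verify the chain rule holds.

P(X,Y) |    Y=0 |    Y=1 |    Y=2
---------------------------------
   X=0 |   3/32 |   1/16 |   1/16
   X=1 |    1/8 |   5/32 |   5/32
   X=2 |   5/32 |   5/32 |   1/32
H(X,Y) = 2.0969, H(X) = 1.0612, H(Y|X) = 1.0357 (all in nats)

Chain rule: H(X,Y) = H(X) + H(Y|X)

Left side — joint entropy directly:
H(X,Y) = -Σ p(x,y) log p(x,y) = 2.0969 nats

Right side — compute H(Y|X) from the conditional distributions:
P(X) = (7/32, 7/16, 11/32), so H(X) = 1.0612 nats
H(Y|X) = Σ_x P(X=x) · H(Y|X=x):
  P(Y|X=0) = (3/7, 2/7, 2/7), H(Y|X=0) = 1.0790, weight P(X=0) = 7/32
  P(Y|X=1) = (2/7, 5/14, 5/14), H(Y|X=1) = 1.0934, weight P(X=1) = 7/16
  P(Y|X=2) = (5/11, 5/11, 1/11), H(Y|X=2) = 0.9348, weight P(X=2) = 11/32
H(Y|X) = 1.0357 nats

H(X) + H(Y|X) = 1.0612 + 1.0357 = 2.0969 nats

Both sides equal 2.0969 nats. ✓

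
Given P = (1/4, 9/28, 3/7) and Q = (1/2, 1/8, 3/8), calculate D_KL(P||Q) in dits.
0.0814 dits

KL divergence: D_KL(P||Q) = Σ p(x) log(p(x)/q(x))

Computing term by term:
  x=0: 1/4 × log_10[(1/4)/(1/2)] = 1/4 × -0.3010 = -0.0753
  x=1: 9/28 × log_10[(9/28)/(1/8)] = 9/28 × 0.4102 = 0.1318
  x=2: 3/7 × log_10[(3/7)/(3/8)] = 3/7 × 0.0580 = 0.0249

D_KL(P||Q) = 0.0814 dits

Note: KL divergence is always non-negative and equals 0 iff P = Q.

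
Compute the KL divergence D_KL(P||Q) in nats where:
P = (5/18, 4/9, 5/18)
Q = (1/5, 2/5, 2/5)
0.0368 nats

KL divergence: D_KL(P||Q) = Σ p(x) log(p(x)/q(x))

Computing term by term:
  x=0: 5/18 × log_e[(5/18)/(1/5)] = 5/18 × 0.3285 = 0.0913
  x=1: 4/9 × log_e[(4/9)/(2/5)] = 4/9 × 0.1054 = 0.0468
  x=2: 5/18 × log_e[(5/18)/(2/5)] = 5/18 × -0.3646 = -0.1013

D_KL(P||Q) = 0.0368 nats

Note: KL divergence is always non-negative and equals 0 iff P = Q.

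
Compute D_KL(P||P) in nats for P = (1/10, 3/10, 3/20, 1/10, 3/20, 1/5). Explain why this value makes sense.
0.0000 nats

KL divergence satisfies the Gibbs inequality: D_KL(P||Q) ≥ 0 for all distributions P, Q.

D_KL(P||Q) = Σ p(x) log(p(x)/q(x))
Each term is p(x) × log_e(p(x)/p(x)) = p(x) × log_e(1) = 0, so the sum is 0.
D_KL(P||Q) = 0.0000 nats

When P = Q, the KL divergence is exactly 0, as there is no 'divergence' between identical distributions.

This non-negativity is a fundamental property: relative entropy cannot be negative because it measures how different Q is from P.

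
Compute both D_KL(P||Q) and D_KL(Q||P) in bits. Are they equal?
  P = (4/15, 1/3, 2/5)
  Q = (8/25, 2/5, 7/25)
D_KL(P||Q) = 0.0480, D_KL(Q||P) = 0.0453

KL divergence is not symmetric: D_KL(P||Q) ≠ D_KL(Q||P) in general.

D_KL(P||Q) = 0.0480 bits
D_KL(Q||P) = 0.0453 bits

No, they are not equal!

This asymmetry is why KL divergence is not a true distance metric.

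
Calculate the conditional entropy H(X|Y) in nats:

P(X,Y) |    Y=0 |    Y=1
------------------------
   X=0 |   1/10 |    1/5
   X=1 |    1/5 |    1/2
0.6097 nats

Using the chain rule: H(X|Y) = H(X,Y) - H(Y)

First, compute H(X,Y) = 1.2206 nats

Marginal P(Y) = (3/10, 7/10)
H(Y) = 0.6109 nats

H(X|Y) = H(X,Y) - H(Y) = 1.2206 - 0.6109 = 0.6097 nats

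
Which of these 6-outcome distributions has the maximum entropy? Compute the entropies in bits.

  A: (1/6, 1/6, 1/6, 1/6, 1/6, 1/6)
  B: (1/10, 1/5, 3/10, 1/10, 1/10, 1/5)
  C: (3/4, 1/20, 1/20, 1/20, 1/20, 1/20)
A

For a discrete distribution over n outcomes, entropy is maximized by the uniform distribution.

Computing entropies:
H(A) = 2.5850 bits
H(B) = 2.4464 bits
H(C) = 1.3918 bits

The uniform distribution (where all probabilities equal 1/6) achieves the maximum entropy of log_2(6) = 2.5850 bits.

Distribution A has the highest entropy.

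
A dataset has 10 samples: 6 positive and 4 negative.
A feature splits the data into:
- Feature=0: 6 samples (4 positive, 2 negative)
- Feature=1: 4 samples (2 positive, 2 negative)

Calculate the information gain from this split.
0.0200 bits

Information Gain = H(Y) - H(Y|Feature)

Before split:
P(positive) = 6/10 = 0.6000
H(Y) = 0.9710 bits

After split:
Feature=0: H = 0.9183 bits (weight = 6/10)
Feature=1: H = 1.0000 bits (weight = 4/10)
H(Y|Feature) = (6/10)×0.9183 + (4/10)×1.0000 = 0.9510 bits

Information Gain = 0.9710 - 0.9510 = 0.0200 bits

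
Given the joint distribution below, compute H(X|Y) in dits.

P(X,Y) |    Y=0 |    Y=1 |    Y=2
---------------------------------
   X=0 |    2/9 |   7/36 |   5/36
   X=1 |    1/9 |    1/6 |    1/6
0.2918 dits

Using the chain rule: H(X|Y) = H(X,Y) - H(Y)

First, compute H(X,Y) = 0.7679 dits

Marginal P(Y) = (1/3, 13/36, 11/36)
H(Y) = 0.4761 dits

H(X|Y) = H(X,Y) - H(Y) = 0.7679 - 0.4761 = 0.2918 dits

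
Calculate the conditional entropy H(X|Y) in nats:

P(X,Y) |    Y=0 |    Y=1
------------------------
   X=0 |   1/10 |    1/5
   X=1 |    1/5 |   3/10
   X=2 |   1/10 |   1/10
1.0227 nats

Using the chain rule: H(X|Y) = H(X,Y) - H(Y)

First, compute H(X,Y) = 1.6957 nats

Marginal P(Y) = (2/5, 3/5)
H(Y) = 0.6730 nats

H(X|Y) = H(X,Y) - H(Y) = 1.6957 - 0.6730 = 1.0227 nats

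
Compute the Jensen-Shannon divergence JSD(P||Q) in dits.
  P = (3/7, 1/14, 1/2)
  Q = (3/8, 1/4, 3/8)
0.0137 dits

Jensen-Shannon divergence is:
JSD(P||Q) = 0.5 × D_KL(P||M) + 0.5 × D_KL(Q||M)
where M = 0.5 × (P + Q) is the mixture distribution.

M = 0.5 × (3/7, 1/14, 1/2) + 0.5 × (3/8, 1/4, 3/8) = (0.401786, 0.160714, 7/16)

D_KL(P||M) = 0.0159 dits
D_KL(Q||M) = 0.0116 dits

JSD(P||Q) = 0.5 × 0.0159 + 0.5 × 0.0116 = 0.0137 dits

Unlike KL divergence, JSD is symmetric and bounded: 0 ≤ JSD ≤ log(2).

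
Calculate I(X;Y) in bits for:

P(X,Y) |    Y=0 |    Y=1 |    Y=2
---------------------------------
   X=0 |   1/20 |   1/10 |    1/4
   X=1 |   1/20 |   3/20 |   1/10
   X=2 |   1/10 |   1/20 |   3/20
0.0905 bits

Mutual information: I(X;Y) = H(X) + H(Y) - H(X,Y)

Marginals:
P(X) = (2/5, 3/10, 3/10), H(X) = 1.5710 bits
P(Y) = (1/5, 3/10, 1/2), H(Y) = 1.4855 bits

Joint entropy: H(X,Y) = 2.9660 bits

I(X;Y) = 1.5710 + 1.4855 - 2.9660 = 0.0905 bits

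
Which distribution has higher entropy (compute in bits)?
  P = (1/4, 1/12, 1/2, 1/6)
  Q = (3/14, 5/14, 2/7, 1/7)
Q

Computing entropies in bits:
H(P) = 1.7296
H(Q) = 1.9242

Distribution Q has higher entropy.

Intuition: The distribution closer to uniform (more spread out) has higher entropy.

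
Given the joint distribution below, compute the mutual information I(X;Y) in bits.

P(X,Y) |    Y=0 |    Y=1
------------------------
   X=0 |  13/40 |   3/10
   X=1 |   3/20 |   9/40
0.0098 bits

Mutual information: I(X;Y) = H(X) + H(Y) - H(X,Y)

Marginals:
P(X) = (5/8, 3/8), H(X) = 0.9544 bits
P(Y) = (19/40, 21/40), H(Y) = 0.9982 bits

Joint entropy: H(X,Y) = 1.9428 bits

I(X;Y) = 0.9544 + 0.9982 - 1.9428 = 0.0098 bits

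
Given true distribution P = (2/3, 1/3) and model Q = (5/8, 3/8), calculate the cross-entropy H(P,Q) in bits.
0.9237 bits

Cross-entropy: H(P,Q) = -Σ p(x) log q(x)

Alternatively: H(P,Q) = H(P) + D_KL(P||Q)
H(P) = 0.9183 bits
D_KL(P||Q) = 0.0054 bits

H(P,Q) = 0.9183 + 0.0054 = 0.9237 bits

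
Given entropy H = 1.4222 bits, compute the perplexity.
2.6799

Perplexity is 2^H (or exp(H) for natural log).

H = 1.4222 bits
Perplexity = 2^1.4222 = 2.6799

Interpretation: The model's uncertainty is equivalent to choosing uniformly among 2.7 options.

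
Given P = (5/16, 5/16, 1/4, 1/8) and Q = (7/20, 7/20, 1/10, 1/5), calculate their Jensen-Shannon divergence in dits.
0.0096 dits

Jensen-Shannon divergence is:
JSD(P||Q) = 0.5 × D_KL(P||M) + 0.5 × D_KL(Q||M)
where M = 0.5 × (P + Q) is the mixture distribution.

M = 0.5 × (5/16, 5/16, 1/4, 1/8) + 0.5 × (7/20, 7/20, 1/10, 1/5) = (0.33125, 0.33125, 7/40, 0.1625)

D_KL(P||M) = 0.0087 dits
D_KL(Q||M) = 0.0105 dits

JSD(P||Q) = 0.5 × 0.0087 + 0.5 × 0.0105 = 0.0096 dits

Unlike KL divergence, JSD is symmetric and bounded: 0 ≤ JSD ≤ log(2).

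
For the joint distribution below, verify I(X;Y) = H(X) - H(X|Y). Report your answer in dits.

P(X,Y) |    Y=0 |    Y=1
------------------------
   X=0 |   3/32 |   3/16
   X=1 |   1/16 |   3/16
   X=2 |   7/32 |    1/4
I(X;Y) = 0.0079 dits

Mutual information has multiple equivalent forms:
- I(X;Y) = H(X) - H(X|Y)
- I(X;Y) = H(Y) - H(Y|X)
- I(X;Y) = H(X) + H(Y) - H(X,Y)

Computing all quantities:
H(X) = 0.4597, H(Y) = 0.2873, H(X,Y) = 0.7392
H(X|Y) = 0.4518, H(Y|X) = 0.2795

Verification:
H(X) - H(X|Y) = 0.4597 - 0.4518 = 0.0079
H(Y) - H(Y|X) = 0.2873 - 0.2795 = 0.0079
H(X) + H(Y) - H(X,Y) = 0.4597 + 0.2873 - 0.7392 = 0.0079

All forms give I(X;Y) = 0.0079 dits. ✓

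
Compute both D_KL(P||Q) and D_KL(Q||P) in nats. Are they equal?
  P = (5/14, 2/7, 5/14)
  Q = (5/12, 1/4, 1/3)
D_KL(P||Q) = 0.0077, D_KL(Q||P) = 0.0078

KL divergence is not symmetric: D_KL(P||Q) ≠ D_KL(Q||P) in general.

D_KL(P||Q) = 0.0077 nats
D_KL(Q||P) = 0.0078 nats

No, they are not equal!

This asymmetry is why KL divergence is not a true distance metric.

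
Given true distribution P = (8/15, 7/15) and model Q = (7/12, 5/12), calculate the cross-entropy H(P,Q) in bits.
1.0041 bits

Cross-entropy: H(P,Q) = -Σ p(x) log q(x)

Alternatively: H(P,Q) = H(P) + D_KL(P||Q)
H(P) = 0.9968 bits
D_KL(P||Q) = 0.0073 bits

H(P,Q) = 0.9968 + 0.0073 = 1.0041 bits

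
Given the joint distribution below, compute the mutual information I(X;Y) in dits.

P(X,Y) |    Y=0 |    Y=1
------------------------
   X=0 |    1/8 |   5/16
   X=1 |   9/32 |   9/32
0.0103 dits

Mutual information: I(X;Y) = H(X) + H(Y) - H(X,Y)

Marginals:
P(X) = (7/16, 9/16), H(X) = 0.2976 dits
P(Y) = (13/32, 19/32), H(Y) = 0.2934 dits

Joint entropy: H(X,Y) = 0.5806 dits

I(X;Y) = 0.2976 + 0.2934 - 0.5806 = 0.0103 dits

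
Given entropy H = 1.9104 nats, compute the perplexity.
6.7558

Perplexity is e^H (or exp(H) for natural log).

H = 1.9104 nats
Perplexity = e^1.9104 = 6.7558

Interpretation: The model's uncertainty is equivalent to choosing uniformly among 6.8 options.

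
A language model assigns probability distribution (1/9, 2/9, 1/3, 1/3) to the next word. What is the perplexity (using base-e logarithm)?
3.7091

Perplexity is e^H (or exp(H) for natural log).

First, H = -Σ p log p = 1.3108 nats
Perplexity = e^1.3108 = 3.7091

Interpretation: The model's uncertainty is equivalent to choosing uniformly among 3.7 options.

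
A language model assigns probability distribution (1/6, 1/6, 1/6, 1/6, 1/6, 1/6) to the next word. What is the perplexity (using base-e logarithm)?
6.0000

Perplexity is e^H (or exp(H) for natural log).

First, H = -Σ p log p = 1.7918 nats
Perplexity = e^1.7918 = 6.0000

Interpretation: The model's uncertainty is equivalent to choosing uniformly among 6.0 options.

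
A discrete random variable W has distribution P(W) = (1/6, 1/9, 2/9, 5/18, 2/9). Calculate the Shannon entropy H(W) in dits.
0.6806 dits

Shannon entropy is H(X) = -Σ p(x) log p(x).

For P = (1/6, 1/9, 2/9, 5/18, 2/9):
H = -1/6 × log_10(1/6) -1/9 × log_10(1/9) -2/9 × log_10(2/9) -5/18 × log_10(5/18) -2/9 × log_10(2/9)
H = 0.6806 dits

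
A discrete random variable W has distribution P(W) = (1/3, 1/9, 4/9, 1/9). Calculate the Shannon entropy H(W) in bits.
1.7527 bits

Shannon entropy is H(X) = -Σ p(x) log p(x).

For P = (1/3, 1/9, 4/9, 1/9):
H = -1/3 × log_2(1/3) -1/9 × log_2(1/9) -4/9 × log_2(4/9) -1/9 × log_2(1/9)
H = 1.7527 bits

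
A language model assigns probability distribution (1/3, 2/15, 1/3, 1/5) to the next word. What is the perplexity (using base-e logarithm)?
3.7545

Perplexity is e^H (or exp(H) for natural log).

First, H = -Σ p log p = 1.3229 nats
Perplexity = e^1.3229 = 3.7545

Interpretation: The model's uncertainty is equivalent to choosing uniformly among 3.8 options.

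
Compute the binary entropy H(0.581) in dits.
0.2953 dits

The binary entropy function is:
H(p) = -p log(p) - (1-p) log(1-p)

H(0.581) = -0.581 × log_10(0.581) - 0.419 × log_10(0.419)
H(0.581) = 0.2953 dits

Note: Binary entropy is maximized at p=0.5 (H=1 bit) and minimized at p=0 or p=1 (H=0).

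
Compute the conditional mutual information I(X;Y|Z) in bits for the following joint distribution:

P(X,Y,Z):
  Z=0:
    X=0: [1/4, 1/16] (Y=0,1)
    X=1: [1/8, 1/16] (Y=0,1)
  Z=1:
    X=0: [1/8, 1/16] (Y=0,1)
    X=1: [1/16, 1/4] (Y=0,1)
0.0873 bits

Conditional mutual information: I(X;Y|Z) = H(X|Z) + H(Y|Z) - H(X,Y|Z)

H(Z) = 1.0000
H(X,Z) = 1.9544 → H(X|Z) = 0.9544
H(Y,Z) = 1.8829 → H(Y|Z) = 0.8829
H(X,Y,Z) = 2.7500 → H(X,Y|Z) = 1.7500

I(X;Y|Z) = 0.9544 + 0.8829 - 1.7500 = 0.0873 bits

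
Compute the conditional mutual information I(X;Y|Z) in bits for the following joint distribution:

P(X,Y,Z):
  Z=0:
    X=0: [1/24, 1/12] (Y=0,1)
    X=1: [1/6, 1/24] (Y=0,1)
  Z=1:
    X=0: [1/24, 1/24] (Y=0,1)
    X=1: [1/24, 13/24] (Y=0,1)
0.1154 bits

Conditional mutual information: I(X;Y|Z) = H(X|Z) + H(Y|Z) - H(X,Y|Z)

H(Z) = 0.9183
H(X,Z) = 1.5988 → H(X|Z) = 0.6805
H(Y,Z) = 1.5988 → H(Y|Z) = 0.6805
H(X,Y,Z) = 2.1639 → H(X,Y|Z) = 1.2456

I(X;Y|Z) = 0.6805 + 0.6805 - 1.2456 = 0.1154 bits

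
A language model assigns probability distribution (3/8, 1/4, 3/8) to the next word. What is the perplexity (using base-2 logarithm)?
2.9512

Perplexity is 2^H (or exp(H) for natural log).

First, H = -Σ p log p = 1.5613 bits
Perplexity = 2^1.5613 = 2.9512

Interpretation: The model's uncertainty is equivalent to choosing uniformly among 3.0 options.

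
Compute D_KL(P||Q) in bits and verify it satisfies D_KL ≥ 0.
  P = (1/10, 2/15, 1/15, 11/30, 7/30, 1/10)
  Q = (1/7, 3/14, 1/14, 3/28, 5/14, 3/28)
0.3482 bits

KL divergence satisfies the Gibbs inequality: D_KL(P||Q) ≥ 0 for all distributions P, Q.

D_KL(P||Q) = Σ p(x) log(p(x)/q(x))
Term by term:
  x=0: 1/10 × log_2[(1/10)/(1/7)] = -0.0515
  x=1: 2/15 × log_2[(2/15)/(3/14)] = -0.0913
  x=2: 1/15 × log_2[(1/15)/(1/14)] = -0.0066
  x=3: 11/30 × log_2[(11/30)/(3/28)] = 0.6508
  x=4: 7/30 × log_2[(7/30)/(5/14)] = -0.1433
  x=5: 1/10 × log_2[(1/10)/(3/28)] = -0.0100
D_KL(P||Q) = 0.3482 bits

D_KL(P||Q) = 0.3482 ≥ 0 ✓

This non-negativity is a fundamental property: relative entropy cannot be negative because it measures how different Q is from P.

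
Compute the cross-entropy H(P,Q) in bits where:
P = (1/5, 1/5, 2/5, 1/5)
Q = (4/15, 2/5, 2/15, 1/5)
2.2729 bits

Cross-entropy: H(P,Q) = -Σ p(x) log q(x)

Alternatively: H(P,Q) = H(P) + D_KL(P||Q)
H(P) = 1.9219 bits
D_KL(P||Q) = 0.3510 bits

H(P,Q) = 1.9219 + 0.3510 = 2.2729 bits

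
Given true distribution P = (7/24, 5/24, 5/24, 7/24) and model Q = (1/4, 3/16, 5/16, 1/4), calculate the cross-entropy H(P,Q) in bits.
2.0194 bits

Cross-entropy: H(P,Q) = -Σ p(x) log q(x)

Alternatively: H(P,Q) = H(P) + D_KL(P||Q)
H(P) = 1.9799 bits
D_KL(P||Q) = 0.0395 bits

H(P,Q) = 1.9799 + 0.0395 = 2.0194 bits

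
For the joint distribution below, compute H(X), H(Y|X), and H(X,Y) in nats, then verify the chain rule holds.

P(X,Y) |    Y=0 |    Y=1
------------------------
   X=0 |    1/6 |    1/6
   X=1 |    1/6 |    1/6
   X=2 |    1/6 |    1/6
H(X,Y) = 1.7918, H(X) = 1.0986, H(Y|X) = 0.6931 (all in nats)

Chain rule: H(X,Y) = H(X) + H(Y|X)

Left side — joint entropy directly:
H(X,Y) = -Σ p(x,y) log p(x,y) = 1.7918 nats

Right side — compute H(Y|X) from the conditional distributions:
P(X) = (1/3, 1/3, 1/3), so H(X) = 1.0986 nats
H(Y|X) = Σ_x P(X=x) · H(Y|X=x):
  P(Y|X=0) = (1/2, 1/2), H(Y|X=0) = 0.6931, weight P(X=0) = 1/3
  P(Y|X=1) = (1/2, 1/2), H(Y|X=1) = 0.6931, weight P(X=1) = 1/3
  P(Y|X=2) = (1/2, 1/2), H(Y|X=2) = 0.6931, weight P(X=2) = 1/3
H(Y|X) = 0.6931 nats

H(X) + H(Y|X) = 1.0986 + 0.6931 = 1.7918 nats

Both sides equal 1.7918 nats. ✓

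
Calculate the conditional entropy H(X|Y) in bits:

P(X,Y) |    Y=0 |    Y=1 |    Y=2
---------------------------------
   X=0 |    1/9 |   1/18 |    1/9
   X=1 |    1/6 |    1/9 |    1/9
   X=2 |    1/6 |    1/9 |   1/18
1.5394 bits

Using the chain rule: H(X|Y) = H(X,Y) - H(Y)

First, compute H(X,Y) = 3.0860 bits

Marginal P(Y) = (4/9, 5/18, 5/18)
H(Y) = 1.5466 bits

H(X|Y) = H(X,Y) - H(Y) = 3.0860 - 1.5466 = 1.5394 bits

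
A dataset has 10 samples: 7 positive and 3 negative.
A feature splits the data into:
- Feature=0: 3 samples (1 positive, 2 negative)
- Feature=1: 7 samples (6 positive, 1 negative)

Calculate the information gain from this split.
0.1916 bits

Information Gain = H(Y) - H(Y|Feature)

Before split:
P(positive) = 7/10 = 0.7000
H(Y) = 0.8813 bits

After split:
Feature=0: H = 0.9183 bits (weight = 3/10)
Feature=1: H = 0.5917 bits (weight = 7/10)
H(Y|Feature) = (3/10)×0.9183 + (7/10)×0.5917 = 0.6897 bits

Information Gain = 0.8813 - 0.6897 = 0.1916 bits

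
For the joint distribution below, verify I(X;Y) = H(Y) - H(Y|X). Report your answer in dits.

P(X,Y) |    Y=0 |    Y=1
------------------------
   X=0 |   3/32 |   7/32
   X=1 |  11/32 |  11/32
I(X;Y) = 0.0078 dits

Mutual information has multiple equivalent forms:
- I(X;Y) = H(X) - H(X|Y)
- I(X;Y) = H(Y) - H(Y|X)
- I(X;Y) = H(X) + H(Y) - H(X,Y)

Computing all quantities:
H(X) = 0.2697, H(Y) = 0.2976, H(X,Y) = 0.5596
H(X|Y) = 0.2620, H(Y|X) = 0.2899

Verification:
H(X) - H(X|Y) = 0.2697 - 0.2620 = 0.0078
H(Y) - H(Y|X) = 0.2976 - 0.2899 = 0.0078
H(X) + H(Y) - H(X,Y) = 0.2697 + 0.2976 - 0.5596 = 0.0078

All forms give I(X;Y) = 0.0078 dits. ✓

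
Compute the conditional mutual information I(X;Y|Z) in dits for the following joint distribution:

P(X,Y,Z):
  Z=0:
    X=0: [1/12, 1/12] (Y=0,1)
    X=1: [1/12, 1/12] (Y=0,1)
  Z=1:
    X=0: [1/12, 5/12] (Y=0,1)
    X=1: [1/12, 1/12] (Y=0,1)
0.0148 dits

Conditional mutual information: I(X;Y|Z) = H(X|Z) + H(Y|Z) - H(X,Y|Z)

H(Z) = 0.2764
H(X,Z) = 0.5396 → H(X|Z) = 0.2632
H(Y,Z) = 0.5396 → H(Y|Z) = 0.2632
H(X,Y,Z) = 0.7879 → H(X,Y|Z) = 0.5115

I(X;Y|Z) = 0.2632 + 0.2632 - 0.5115 = 0.0148 dits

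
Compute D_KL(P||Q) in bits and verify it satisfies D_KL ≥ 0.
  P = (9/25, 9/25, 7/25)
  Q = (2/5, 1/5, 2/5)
0.1065 bits

KL divergence satisfies the Gibbs inequality: D_KL(P||Q) ≥ 0 for all distributions P, Q.

D_KL(P||Q) = Σ p(x) log(p(x)/q(x))
Term by term:
  x=0: 9/25 × log_2[(9/25)/(2/5)] = -0.0547
  x=1: 9/25 × log_2[(9/25)/(1/5)] = 0.3053
  x=2: 7/25 × log_2[(7/25)/(2/5)] = -0.1441
D_KL(P||Q) = 0.1065 bits

D_KL(P||Q) = 0.1065 ≥ 0 ✓

This non-negativity is a fundamental property: relative entropy cannot be negative because it measures how different Q is from P.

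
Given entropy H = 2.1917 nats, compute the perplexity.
8.9504

Perplexity is e^H (or exp(H) for natural log).

H = 2.1917 nats
Perplexity = e^2.1917 = 8.9504

Interpretation: The model's uncertainty is equivalent to choosing uniformly among 9.0 options.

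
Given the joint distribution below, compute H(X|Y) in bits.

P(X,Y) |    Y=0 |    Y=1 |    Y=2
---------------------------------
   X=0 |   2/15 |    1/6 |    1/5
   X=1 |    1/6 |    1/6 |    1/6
0.9951 bits

Using the chain rule: H(X|Y) = H(X,Y) - H(Y)

First, compute H(X,Y) = 2.5753 bits

Marginal P(Y) = (3/10, 1/3, 11/30)
H(Y) = 1.5801 bits

H(X|Y) = H(X,Y) - H(Y) = 2.5753 - 1.5801 = 0.9951 bits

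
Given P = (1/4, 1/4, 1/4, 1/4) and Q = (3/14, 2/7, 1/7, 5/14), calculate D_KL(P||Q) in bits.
0.0806 bits

KL divergence: D_KL(P||Q) = Σ p(x) log(p(x)/q(x))

Computing term by term:
  x=0: 1/4 × log_2[(1/4)/(3/14)] = 1/4 × 0.2224 = 0.0556
  x=1: 1/4 × log_2[(1/4)/(2/7)] = 1/4 × -0.1926 = -0.0482
  x=2: 1/4 × log_2[(1/4)/(1/7)] = 1/4 × 0.8074 = 0.2018
  x=3: 1/4 × log_2[(1/4)/(5/14)] = 1/4 × -0.5146 = -0.1286

D_KL(P||Q) = 0.0806 bits

Note: KL divergence is always non-negative and equals 0 iff P = Q.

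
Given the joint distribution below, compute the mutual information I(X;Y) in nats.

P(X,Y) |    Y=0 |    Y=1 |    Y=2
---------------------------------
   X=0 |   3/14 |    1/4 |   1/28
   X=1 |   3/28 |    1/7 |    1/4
0.1234 nats

Mutual information: I(X;Y) = H(X) + H(Y) - H(X,Y)

Marginals:
P(X) = (1/2, 1/2), H(X) = 0.6931 nats
P(Y) = (9/28, 11/28, 2/7), H(Y) = 1.0898 nats

Joint entropy: H(X,Y) = 1.6596 nats

I(X;Y) = 0.6931 + 1.0898 - 1.6596 = 0.1234 nats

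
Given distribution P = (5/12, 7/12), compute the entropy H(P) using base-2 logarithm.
0.9799 bits

Shannon entropy is H(X) = -Σ p(x) log p(x).

For P = (5/12, 7/12):
H = -5/12 × log_2(5/12) -7/12 × log_2(7/12)
H = 0.9799 bits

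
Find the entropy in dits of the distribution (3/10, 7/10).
0.2653 dits

Shannon entropy is H(X) = -Σ p(x) log p(x).

For P = (3/10, 7/10):
H = -3/10 × log_10(3/10) -7/10 × log_10(7/10)
H = 0.2653 dits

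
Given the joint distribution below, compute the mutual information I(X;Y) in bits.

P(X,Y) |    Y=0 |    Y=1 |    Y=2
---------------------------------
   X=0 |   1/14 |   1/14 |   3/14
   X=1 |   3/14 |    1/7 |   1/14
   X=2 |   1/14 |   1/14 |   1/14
0.1228 bits

Mutual information: I(X;Y) = H(X) + H(Y) - H(X,Y)

Marginals:
P(X) = (5/14, 3/7, 3/14), H(X) = 1.5306 bits
P(Y) = (5/14, 2/7, 5/14), H(Y) = 1.5774 bits

Joint entropy: H(X,Y) = 2.9852 bits

I(X;Y) = 1.5306 + 1.5774 - 2.9852 = 0.1228 bits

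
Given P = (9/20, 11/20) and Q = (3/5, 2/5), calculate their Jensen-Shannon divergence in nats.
0.0113 nats

Jensen-Shannon divergence is:
JSD(P||Q) = 0.5 × D_KL(P||M) + 0.5 × D_KL(Q||M)
where M = 0.5 × (P + Q) is the mixture distribution.

M = 0.5 × (9/20, 11/20) + 0.5 × (3/5, 2/5) = (21/40, 19/40)

D_KL(P||M) = 0.0113 nats
D_KL(Q||M) = 0.0114 nats

JSD(P||Q) = 0.5 × 0.0113 + 0.5 × 0.0114 = 0.0113 nats

Unlike KL divergence, JSD is symmetric and bounded: 0 ≤ JSD ≤ log(2).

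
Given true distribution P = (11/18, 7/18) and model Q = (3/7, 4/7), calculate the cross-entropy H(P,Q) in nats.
0.7354 nats

Cross-entropy: H(P,Q) = -Σ p(x) log q(x)

Alternatively: H(P,Q) = H(P) + D_KL(P||Q)
H(P) = 0.6682 nats
D_KL(P||Q) = 0.0672 nats

H(P,Q) = 0.6682 + 0.0672 = 0.7354 nats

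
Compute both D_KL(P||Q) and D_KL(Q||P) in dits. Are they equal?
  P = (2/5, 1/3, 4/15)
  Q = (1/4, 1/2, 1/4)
D_KL(P||Q) = 0.0304, D_KL(Q||P) = 0.0300

KL divergence is not symmetric: D_KL(P||Q) ≠ D_KL(Q||P) in general.

D_KL(P||Q) = 0.0304 dits
D_KL(Q||P) = 0.0300 dits

No, they are not equal!

This asymmetry is why KL divergence is not a true distance metric.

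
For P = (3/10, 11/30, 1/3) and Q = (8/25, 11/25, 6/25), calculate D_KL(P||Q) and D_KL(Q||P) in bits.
D_KL(P||Q) = 0.0336, D_KL(Q||P) = 0.0318

KL divergence is not symmetric: D_KL(P||Q) ≠ D_KL(Q||P) in general.

D_KL(P||Q) = 0.0336 bits
D_KL(Q||P) = 0.0318 bits

No, they are not equal!

This asymmetry is why KL divergence is not a true distance metric.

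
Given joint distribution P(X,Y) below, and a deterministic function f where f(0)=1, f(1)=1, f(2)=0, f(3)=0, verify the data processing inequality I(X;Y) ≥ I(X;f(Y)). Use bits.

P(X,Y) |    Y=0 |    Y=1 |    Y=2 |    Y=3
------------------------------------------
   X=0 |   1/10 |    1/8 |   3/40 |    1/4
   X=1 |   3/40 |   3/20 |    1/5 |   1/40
I(X;Y) = 0.1937, I(X;f(Y)) = 0.0060, inequality holds: 0.1937 ≥ 0.0060

Data Processing Inequality: For any Markov chain X → Y → Z, we have I(X;Y) ≥ I(X;Z).

Here Z = f(Y) is a deterministic function of Y, forming X → Y → Z.

Original I(X;Y) = 0.1937 bits

After applying f:
P(X,Z) where Z=f(Y):
- P(X,Z=0) = P(X,Y=2) + P(X,Y=3)
- P(X,Z=1) = P(X,Y=0) + P(X,Y=1)

I(X;Z) = I(X;f(Y)) = 0.0060 bits

Verification: 0.1937 ≥ 0.0060 ✓

Information cannot be created by processing; the function f can only lose information about X.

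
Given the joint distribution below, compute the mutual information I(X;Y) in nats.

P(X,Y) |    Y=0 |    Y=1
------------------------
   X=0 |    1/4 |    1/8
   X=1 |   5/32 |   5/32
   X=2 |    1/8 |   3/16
0.0256 nats

Mutual information: I(X;Y) = H(X) + H(Y) - H(X,Y)

Marginals:
P(X) = (3/8, 5/16, 5/16), H(X) = 1.0948 nats
P(Y) = (17/32, 15/32), H(Y) = 0.6912 nats

Joint entropy: H(X,Y) = 1.7604 nats

I(X;Y) = 1.0948 + 0.6912 - 1.7604 = 0.0256 nats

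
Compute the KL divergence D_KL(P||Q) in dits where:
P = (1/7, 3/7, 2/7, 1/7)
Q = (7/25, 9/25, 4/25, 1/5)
0.0418 dits

KL divergence: D_KL(P||Q) = Σ p(x) log(p(x)/q(x))

Computing term by term:
  x=0: 1/7 × log_10[(1/7)/(7/25)] = 1/7 × -0.2923 = -0.0418
  x=1: 3/7 × log_10[(3/7)/(9/25)] = 3/7 × 0.0757 = 0.0325
  x=2: 2/7 × log_10[(2/7)/(4/25)] = 2/7 × 0.2518 = 0.0719
  x=3: 1/7 × log_10[(1/7)/(1/5)] = 1/7 × -0.1461 = -0.0209

D_KL(P||Q) = 0.0418 dits

Note: KL divergence is always non-negative and equals 0 iff P = Q.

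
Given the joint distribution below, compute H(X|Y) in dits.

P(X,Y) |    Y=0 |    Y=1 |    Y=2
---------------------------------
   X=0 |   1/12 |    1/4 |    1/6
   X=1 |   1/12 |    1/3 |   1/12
0.2923 dits

Using the chain rule: H(X|Y) = H(X,Y) - H(Y)

First, compute H(X,Y) = 0.7090 dits

Marginal P(Y) = (1/6, 7/12, 1/4)
H(Y) = 0.4168 dits

H(X|Y) = H(X,Y) - H(Y) = 0.7090 - 0.4168 = 0.2923 dits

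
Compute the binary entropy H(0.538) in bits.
0.9958 bits

The binary entropy function is:
H(p) = -p log(p) - (1-p) log(1-p)

H(0.538) = -0.538 × log_2(0.538) - 0.462 × log_2(0.462)
H(0.538) = 0.9958 bits

Note: Binary entropy is maximized at p=0.5 (H=1 bit) and minimized at p=0 or p=1 (H=0).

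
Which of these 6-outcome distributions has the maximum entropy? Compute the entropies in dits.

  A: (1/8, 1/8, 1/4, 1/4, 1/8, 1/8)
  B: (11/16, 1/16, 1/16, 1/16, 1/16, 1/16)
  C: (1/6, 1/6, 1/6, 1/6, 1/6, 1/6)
C

For a discrete distribution over n outcomes, entropy is maximized by the uniform distribution.

Computing entropies:
H(A) = 0.7526 dits
H(B) = 0.4882 dits
H(C) = 0.7782 dits

The uniform distribution (where all probabilities equal 1/6) achieves the maximum entropy of log_10(6) = 0.7782 dits.

Distribution C has the highest entropy.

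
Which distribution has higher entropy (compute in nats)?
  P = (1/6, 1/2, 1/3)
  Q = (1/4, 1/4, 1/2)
Q

Computing entropies in nats:
H(P) = 1.0114
H(Q) = 1.0397

Distribution Q has higher entropy.

Intuition: The distribution closer to uniform (more spread out) has higher entropy.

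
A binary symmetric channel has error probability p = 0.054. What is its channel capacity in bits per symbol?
0.6968 bits

For a binary symmetric channel (BSC) with error probability p:
Capacity C = 1 - H(p) bits per symbol

where H(p) = -p log₂(p) - (1-p) log₂(1-p) is the binary entropy function.

H(0.054) = 0.3032 bits
C = 1 - 0.3032 = 0.6968 bits per symbol

This means we can reliably transmit up to 0.6968 bits of information per channel use.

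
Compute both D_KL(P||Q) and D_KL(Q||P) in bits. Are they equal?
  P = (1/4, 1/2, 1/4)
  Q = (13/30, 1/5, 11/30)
D_KL(P||Q) = 0.3244, D_KL(Q||P) = 0.2821

KL divergence is not symmetric: D_KL(P||Q) ≠ D_KL(Q||P) in general.

D_KL(P||Q) = 0.3244 bits
D_KL(Q||P) = 0.2821 bits

No, they are not equal!

This asymmetry is why KL divergence is not a true distance metric.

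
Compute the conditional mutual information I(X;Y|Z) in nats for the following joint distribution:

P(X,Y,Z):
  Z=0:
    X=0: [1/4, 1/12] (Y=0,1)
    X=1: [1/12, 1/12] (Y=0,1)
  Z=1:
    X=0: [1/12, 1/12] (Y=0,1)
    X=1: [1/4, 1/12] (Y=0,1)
0.0306 nats

Conditional mutual information: I(X;Y|Z) = H(X|Z) + H(Y|Z) - H(X,Y|Z)

H(Z) = 0.6931
H(X,Z) = 1.3297 → H(X|Z) = 0.6365
H(Y,Z) = 1.3297 → H(Y|Z) = 0.6365
H(X,Y,Z) = 1.9356 → H(X,Y|Z) = 1.2425

I(X;Y|Z) = 0.6365 + 0.6365 - 1.2425 = 0.0306 nats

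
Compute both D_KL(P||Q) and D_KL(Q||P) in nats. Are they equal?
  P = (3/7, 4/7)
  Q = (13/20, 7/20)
D_KL(P||Q) = 0.1016, D_KL(Q||P) = 0.0992

KL divergence is not symmetric: D_KL(P||Q) ≠ D_KL(Q||P) in general.

D_KL(P||Q) = 0.1016 nats
D_KL(Q||P) = 0.0992 nats

No, they are not equal!

This asymmetry is why KL divergence is not a true distance metric.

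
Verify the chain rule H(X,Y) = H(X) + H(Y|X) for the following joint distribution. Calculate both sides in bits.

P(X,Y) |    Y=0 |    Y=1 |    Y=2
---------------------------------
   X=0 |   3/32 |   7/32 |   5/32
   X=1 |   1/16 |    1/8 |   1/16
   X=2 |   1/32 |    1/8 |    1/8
H(X,Y) = 2.9995, H(X) = 1.5271, H(Y|X) = 1.4724 (all in bits)

Chain rule: H(X,Y) = H(X) + H(Y|X)

Left side — joint entropy directly:
H(X,Y) = -Σ p(x,y) log p(x,y) = 2.9995 bits

Right side — compute H(Y|X) from the conditional distributions:
P(X) = (15/32, 1/4, 9/32), so H(X) = 1.5271 bits
H(Y|X) = Σ_x P(X=x) · H(Y|X=x):
  P(Y|X=0) = (1/5, 7/15, 1/3), H(Y|X=0) = 1.5058, weight P(X=0) = 15/32
  P(Y|X=1) = (1/4, 1/2, 1/4), H(Y|X=1) = 1.5000, weight P(X=1) = 1/4
  P(Y|X=2) = (1/9, 4/9, 4/9), H(Y|X=2) = 1.3921, weight P(X=2) = 9/32
H(Y|X) = 1.4724 bits

H(X) + H(Y|X) = 1.5271 + 1.4724 = 2.9995 bits

Both sides equal 2.9995 bits. ✓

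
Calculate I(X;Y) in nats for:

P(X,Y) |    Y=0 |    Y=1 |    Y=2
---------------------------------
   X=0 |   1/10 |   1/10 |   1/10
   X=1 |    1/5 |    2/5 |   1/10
0.0311 nats

Mutual information: I(X;Y) = H(X) + H(Y) - H(X,Y)

Marginals:
P(X) = (3/10, 7/10), H(X) = 0.6109 nats
P(Y) = (3/10, 1/2, 1/5), H(Y) = 1.0297 nats

Joint entropy: H(X,Y) = 1.6094 nats

I(X;Y) = 0.6109 + 1.0297 - 1.6094 = 0.0311 nats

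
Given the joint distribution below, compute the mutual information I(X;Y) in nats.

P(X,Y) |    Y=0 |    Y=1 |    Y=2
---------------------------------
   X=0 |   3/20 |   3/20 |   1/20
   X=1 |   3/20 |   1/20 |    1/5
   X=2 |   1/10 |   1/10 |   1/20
0.0840 nats

Mutual information: I(X;Y) = H(X) + H(Y) - H(X,Y)

Marginals:
P(X) = (7/20, 2/5, 1/4), H(X) = 1.0805 nats
P(Y) = (2/5, 3/10, 3/10), H(Y) = 1.0889 nats

Joint entropy: H(X,Y) = 2.0855 nats

I(X;Y) = 1.0805 + 1.0889 - 2.0855 = 0.0840 nats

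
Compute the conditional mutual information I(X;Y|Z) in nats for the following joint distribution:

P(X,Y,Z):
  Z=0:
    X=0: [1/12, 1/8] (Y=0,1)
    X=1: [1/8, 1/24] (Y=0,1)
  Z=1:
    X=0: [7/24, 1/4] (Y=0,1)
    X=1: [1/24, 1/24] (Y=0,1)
0.0239 nats

Conditional mutual information: I(X;Y|Z) = H(X|Z) + H(Y|Z) - H(X,Y|Z)

H(Z) = 0.6616
H(X,Z) = 1.1646 → H(X|Z) = 0.5030
H(Y,Z) = 1.3510 → H(Y|Z) = 0.6894
H(X,Y,Z) = 1.8301 → H(X,Y|Z) = 1.1686

I(X;Y|Z) = 0.5030 + 0.6894 - 1.1686 = 0.0239 nats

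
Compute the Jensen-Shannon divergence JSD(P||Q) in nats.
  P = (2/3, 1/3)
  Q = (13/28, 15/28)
0.0210 nats

Jensen-Shannon divergence is:
JSD(P||Q) = 0.5 × D_KL(P||M) + 0.5 × D_KL(Q||M)
where M = 0.5 × (P + Q) is the mixture distribution.

M = 0.5 × (2/3, 1/3) + 0.5 × (13/28, 15/28) = (0.565476, 0.434524)

D_KL(P||M) = 0.0214 nats
D_KL(Q||M) = 0.0206 nats

JSD(P||Q) = 0.5 × 0.0214 + 0.5 × 0.0206 = 0.0210 nats

Unlike KL divergence, JSD is symmetric and bounded: 0 ≤ JSD ≤ log(2).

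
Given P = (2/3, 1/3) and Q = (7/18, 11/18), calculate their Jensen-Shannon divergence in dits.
0.0170 dits

Jensen-Shannon divergence is:
JSD(P||Q) = 0.5 × D_KL(P||M) + 0.5 × D_KL(Q||M)
where M = 0.5 × (P + Q) is the mixture distribution.

M = 0.5 × (2/3, 1/3) + 0.5 × (7/18, 11/18) = (19/36, 17/36)

D_KL(P||M) = 0.0172 dits
D_KL(Q||M) = 0.0169 dits

JSD(P||Q) = 0.5 × 0.0172 + 0.5 × 0.0169 = 0.0170 dits

Unlike KL divergence, JSD is symmetric and bounded: 0 ≤ JSD ≤ log(2).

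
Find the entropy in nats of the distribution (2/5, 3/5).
0.6730 nats

Shannon entropy is H(X) = -Σ p(x) log p(x).

For P = (2/5, 3/5):
H = -2/5 × log_e(2/5) -3/5 × log_e(3/5)
H = 0.6730 nats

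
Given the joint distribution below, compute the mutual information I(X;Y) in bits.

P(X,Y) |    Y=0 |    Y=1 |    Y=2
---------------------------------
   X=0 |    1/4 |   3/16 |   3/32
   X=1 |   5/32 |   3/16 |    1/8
0.0162 bits

Mutual information: I(X;Y) = H(X) + H(Y) - H(X,Y)

Marginals:
P(X) = (17/32, 15/32), H(X) = 0.9972 bits
P(Y) = (13/32, 3/8, 7/32), H(Y) = 1.5382 bits

Joint entropy: H(X,Y) = 2.5192 bits

I(X;Y) = 0.9972 + 1.5382 - 2.5192 = 0.0162 bits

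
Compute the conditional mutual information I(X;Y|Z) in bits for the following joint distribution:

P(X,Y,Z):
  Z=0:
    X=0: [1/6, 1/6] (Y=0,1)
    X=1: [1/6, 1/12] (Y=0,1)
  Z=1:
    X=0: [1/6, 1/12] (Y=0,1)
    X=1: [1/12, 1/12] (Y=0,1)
0.0201 bits

Conditional mutual information: I(X;Y|Z) = H(X|Z) + H(Y|Z) - H(X,Y|Z)

H(Z) = 0.9799
H(X,Z) = 1.9591 → H(X|Z) = 0.9793
H(Y,Z) = 1.9591 → H(Y|Z) = 0.9793
H(X,Y,Z) = 2.9183 → H(X,Y|Z) = 1.9384

I(X;Y|Z) = 0.9793 + 0.9793 - 1.9384 = 0.0201 bits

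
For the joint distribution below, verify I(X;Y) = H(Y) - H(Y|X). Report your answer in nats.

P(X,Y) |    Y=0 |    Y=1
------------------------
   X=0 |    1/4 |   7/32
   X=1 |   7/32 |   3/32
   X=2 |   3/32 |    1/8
I(X;Y) = 0.0212 nats

Mutual information has multiple equivalent forms:
- I(X;Y) = H(X) - H(X|Y)
- I(X;Y) = H(Y) - H(Y|X)
- I(X;Y) = H(X) + H(Y) - H(X,Y)

Computing all quantities:
H(X) = 1.0511, H(Y) = 0.6853, H(X,Y) = 1.7153
H(X|Y) = 1.0299, H(Y|X) = 0.6642

Verification:
H(X) - H(X|Y) = 1.0511 - 1.0299 = 0.0212
H(Y) - H(Y|X) = 0.6853 - 0.6642 = 0.0212
H(X) + H(Y) - H(X,Y) = 1.0511 + 0.6853 - 1.7153 = 0.0212

All forms give I(X;Y) = 0.0212 nats. ✓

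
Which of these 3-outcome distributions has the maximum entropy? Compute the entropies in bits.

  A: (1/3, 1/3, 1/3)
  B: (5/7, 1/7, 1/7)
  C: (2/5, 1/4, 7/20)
A

For a discrete distribution over n outcomes, entropy is maximized by the uniform distribution.

Computing entropies:
H(A) = 1.5850 bits
H(B) = 1.1488 bits
H(C) = 1.5589 bits

The uniform distribution (where all probabilities equal 1/3) achieves the maximum entropy of log_2(3) = 1.5850 bits.

Distribution A has the highest entropy.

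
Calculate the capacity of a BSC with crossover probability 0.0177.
0.8717 bits

For a binary symmetric channel (BSC) with error probability p:
Capacity C = 1 - H(p) bits per symbol

where H(p) = -p log₂(p) - (1-p) log₂(1-p) is the binary entropy function.

H(0.0177) = 0.1283 bits
C = 1 - 0.1283 = 0.8717 bits per symbol

This means we can reliably transmit up to 0.8717 bits of information per channel use.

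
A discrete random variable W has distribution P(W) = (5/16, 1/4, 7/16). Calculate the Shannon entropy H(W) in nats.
1.0717 nats

Shannon entropy is H(X) = -Σ p(x) log p(x).

For P = (5/16, 1/4, 7/16):
H = -5/16 × log_e(5/16) -1/4 × log_e(1/4) -7/16 × log_e(7/16)
H = 1.0717 nats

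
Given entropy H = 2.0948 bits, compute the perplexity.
4.2717

Perplexity is 2^H (or exp(H) for natural log).

H = 2.0948 bits
Perplexity = 2^2.0948 = 4.2717

Interpretation: The model's uncertainty is equivalent to choosing uniformly among 4.3 options.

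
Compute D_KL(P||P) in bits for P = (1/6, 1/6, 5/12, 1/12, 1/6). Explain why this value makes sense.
0.0000 bits

KL divergence satisfies the Gibbs inequality: D_KL(P||Q) ≥ 0 for all distributions P, Q.

D_KL(P||Q) = Σ p(x) log(p(x)/q(x))
Each term is p(x) × log_2(p(x)/p(x)) = p(x) × log_2(1) = 0, so the sum is 0.
D_KL(P||Q) = 0.0000 bits

When P = Q, the KL divergence is exactly 0, as there is no 'divergence' between identical distributions.

This non-negativity is a fundamental property: relative entropy cannot be negative because it measures how different Q is from P.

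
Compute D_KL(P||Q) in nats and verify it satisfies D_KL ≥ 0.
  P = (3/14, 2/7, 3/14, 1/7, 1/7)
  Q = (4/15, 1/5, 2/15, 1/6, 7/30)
0.0646 nats

KL divergence satisfies the Gibbs inequality: D_KL(P||Q) ≥ 0 for all distributions P, Q.

D_KL(P||Q) = Σ p(x) log(p(x)/q(x))
Term by term:
  x=0: 3/14 × log_e[(3/14)/(4/15)] = -0.0469
  x=1: 2/7 × log_e[(2/7)/(1/5)] = 0.1019
  x=2: 3/14 × log_e[(3/14)/(2/15)] = 0.1017
  x=3: 1/7 × log_e[(1/7)/(1/6)] = -0.0220
  x=4: 1/7 × log_e[(1/7)/(7/30)] = -0.0701
D_KL(P||Q) = 0.0646 nats

D_KL(P||Q) = 0.0646 ≥ 0 ✓

This non-negativity is a fundamental property: relative entropy cannot be negative because it measures how different Q is from P.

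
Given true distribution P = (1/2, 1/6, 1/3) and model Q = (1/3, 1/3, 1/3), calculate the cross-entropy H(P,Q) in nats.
1.0986 nats

Cross-entropy: H(P,Q) = -Σ p(x) log q(x)

Alternatively: H(P,Q) = H(P) + D_KL(P||Q)
H(P) = 1.0114 nats
D_KL(P||Q) = 0.0872 nats

H(P,Q) = 1.0114 + 0.0872 = 1.0986 nats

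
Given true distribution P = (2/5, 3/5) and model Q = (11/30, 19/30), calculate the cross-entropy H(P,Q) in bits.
0.9744 bits

Cross-entropy: H(P,Q) = -Σ p(x) log q(x)

Alternatively: H(P,Q) = H(P) + D_KL(P||Q)
H(P) = 0.9710 bits
D_KL(P||Q) = 0.0034 bits

H(P,Q) = 0.9710 + 0.0034 = 0.9744 bits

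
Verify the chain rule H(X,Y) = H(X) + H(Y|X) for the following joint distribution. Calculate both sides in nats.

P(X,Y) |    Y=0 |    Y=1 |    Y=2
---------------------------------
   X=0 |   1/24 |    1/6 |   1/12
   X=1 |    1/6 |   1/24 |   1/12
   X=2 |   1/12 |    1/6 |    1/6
H(X,Y) = 2.0806, H(X) = 1.0835, H(Y|X) = 0.9970 (all in nats)

Chain rule: H(X,Y) = H(X) + H(Y|X)

Left side — joint entropy directly:
H(X,Y) = -Σ p(x,y) log p(x,y) = 2.0806 nats

Right side — compute H(Y|X) from the conditional distributions:
P(X) = (7/24, 7/24, 5/12), so H(X) = 1.0835 nats
H(Y|X) = Σ_x P(X=x) · H(Y|X=x):
  P(Y|X=0) = (1/7, 4/7, 2/7), H(Y|X=0) = 0.9557, weight P(X=0) = 7/24
  P(Y|X=1) = (4/7, 1/7, 2/7), H(Y|X=1) = 0.9557, weight P(X=1) = 7/24
  P(Y|X=2) = (1/5, 2/5, 2/5), H(Y|X=2) = 1.0549, weight P(X=2) = 5/12
H(Y|X) = 0.9970 nats

H(X) + H(Y|X) = 1.0835 + 0.9970 = 2.0806 nats

Both sides equal 2.0806 nats. ✓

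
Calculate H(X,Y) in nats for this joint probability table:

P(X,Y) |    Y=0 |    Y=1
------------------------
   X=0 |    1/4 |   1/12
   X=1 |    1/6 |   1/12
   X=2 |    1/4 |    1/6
1.7046 nats

Joint entropy is H(X,Y) = -Σ_{x,y} p(x,y) log p(x,y).

Summing over all non-zero entries:
H(X,Y) = -[1/4·log_e(1/4) + 1/12·log_e(1/12) + 1/6·log_e(1/6) + 1/12·log_e(1/12) + 1/4·log_e(1/4) + 1/6·log_e(1/6)]
H(X,Y) = 1.7046 nats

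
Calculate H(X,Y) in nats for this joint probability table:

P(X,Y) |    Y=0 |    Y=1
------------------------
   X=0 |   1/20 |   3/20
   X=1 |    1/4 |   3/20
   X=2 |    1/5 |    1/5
1.7093 nats

Joint entropy is H(X,Y) = -Σ_{x,y} p(x,y) log p(x,y).

Summing over all non-zero entries:
H(X,Y) = -[1/20·log_e(1/20) + 3/20·log_e(3/20) + 1/4·log_e(1/4) + 3/20·log_e(3/20) + 1/5·log_e(1/5) + 1/5·log_e(1/5)]
H(X,Y) = 1.7093 nats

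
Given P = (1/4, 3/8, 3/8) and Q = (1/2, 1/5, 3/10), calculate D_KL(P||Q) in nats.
0.1461 nats

KL divergence: D_KL(P||Q) = Σ p(x) log(p(x)/q(x))

Computing term by term:
  x=0: 1/4 × log_e[(1/4)/(1/2)] = 1/4 × -0.6931 = -0.1733
  x=1: 3/8 × log_e[(3/8)/(1/5)] = 3/8 × 0.6286 = 0.2357
  x=2: 3/8 × log_e[(3/8)/(3/10)] = 3/8 × 0.2231 = 0.0837

D_KL(P||Q) = 0.1461 nats

Note: KL divergence is always non-negative and equals 0 iff P = Q.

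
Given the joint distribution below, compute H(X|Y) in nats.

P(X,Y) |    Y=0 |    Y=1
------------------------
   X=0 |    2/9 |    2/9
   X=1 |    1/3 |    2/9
0.6820 nats

Using the chain rule: H(X|Y) = H(X,Y) - H(Y)

First, compute H(X,Y) = 1.3689 nats

Marginal P(Y) = (5/9, 4/9)
H(Y) = 0.6870 nats

H(X|Y) = H(X,Y) - H(Y) = 1.3689 - 0.6870 = 0.6820 nats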